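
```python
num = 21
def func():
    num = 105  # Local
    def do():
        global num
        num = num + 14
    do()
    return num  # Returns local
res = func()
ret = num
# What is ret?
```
35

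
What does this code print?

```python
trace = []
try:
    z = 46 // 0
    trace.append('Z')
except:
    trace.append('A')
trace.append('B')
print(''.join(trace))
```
AB

Exception raised in try, caught by bare except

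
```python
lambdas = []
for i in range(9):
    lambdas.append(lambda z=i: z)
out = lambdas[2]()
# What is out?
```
2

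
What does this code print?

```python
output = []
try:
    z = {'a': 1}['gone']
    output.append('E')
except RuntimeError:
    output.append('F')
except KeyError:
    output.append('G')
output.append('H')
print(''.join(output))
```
GH

KeyError is caught by its specific handler, not RuntimeError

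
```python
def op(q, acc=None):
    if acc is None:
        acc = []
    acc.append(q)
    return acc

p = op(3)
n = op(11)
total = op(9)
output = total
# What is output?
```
[9]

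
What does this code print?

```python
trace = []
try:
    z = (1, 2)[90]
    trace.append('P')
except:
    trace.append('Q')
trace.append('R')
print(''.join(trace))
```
QR

Exception raised in try, caught by bare except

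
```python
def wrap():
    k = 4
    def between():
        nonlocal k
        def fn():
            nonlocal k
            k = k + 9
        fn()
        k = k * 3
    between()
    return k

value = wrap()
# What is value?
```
39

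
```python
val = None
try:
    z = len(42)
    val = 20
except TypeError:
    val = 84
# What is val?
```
84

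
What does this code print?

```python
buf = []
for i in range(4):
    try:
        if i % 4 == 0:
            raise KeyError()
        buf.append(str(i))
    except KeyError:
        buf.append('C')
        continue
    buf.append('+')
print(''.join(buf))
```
C1+2+3+

continue in except skips rest of loop body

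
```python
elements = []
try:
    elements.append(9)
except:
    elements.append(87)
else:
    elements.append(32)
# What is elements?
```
[9, 32]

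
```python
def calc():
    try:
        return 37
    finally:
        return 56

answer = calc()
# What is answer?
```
56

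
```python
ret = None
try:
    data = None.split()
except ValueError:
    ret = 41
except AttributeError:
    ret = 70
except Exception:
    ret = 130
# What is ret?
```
70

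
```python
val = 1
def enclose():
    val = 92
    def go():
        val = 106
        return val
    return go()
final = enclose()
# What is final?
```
106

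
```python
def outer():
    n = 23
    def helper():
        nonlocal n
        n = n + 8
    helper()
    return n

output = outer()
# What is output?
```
31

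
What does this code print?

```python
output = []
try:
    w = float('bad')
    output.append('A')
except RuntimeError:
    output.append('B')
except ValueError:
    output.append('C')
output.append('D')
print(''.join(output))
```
CD

ValueError is caught by its specific handler, not RuntimeError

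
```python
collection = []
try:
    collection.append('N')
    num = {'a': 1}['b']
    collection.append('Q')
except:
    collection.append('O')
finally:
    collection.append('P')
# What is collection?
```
['N', 'O', 'P']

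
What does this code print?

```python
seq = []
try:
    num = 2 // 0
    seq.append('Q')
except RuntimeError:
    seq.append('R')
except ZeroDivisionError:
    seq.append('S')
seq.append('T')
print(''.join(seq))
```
ST

ZeroDivisionError is caught by its specific handler, not RuntimeError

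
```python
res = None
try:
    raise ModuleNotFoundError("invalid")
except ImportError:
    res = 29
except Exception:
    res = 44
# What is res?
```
29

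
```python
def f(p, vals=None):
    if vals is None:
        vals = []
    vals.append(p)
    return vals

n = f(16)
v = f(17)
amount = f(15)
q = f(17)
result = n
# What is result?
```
[16]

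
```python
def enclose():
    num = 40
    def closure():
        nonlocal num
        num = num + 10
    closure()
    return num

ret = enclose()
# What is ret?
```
50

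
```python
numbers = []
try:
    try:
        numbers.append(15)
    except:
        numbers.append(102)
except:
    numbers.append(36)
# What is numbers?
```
[15]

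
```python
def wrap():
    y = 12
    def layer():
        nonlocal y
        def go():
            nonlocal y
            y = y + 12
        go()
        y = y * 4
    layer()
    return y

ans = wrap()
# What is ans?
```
96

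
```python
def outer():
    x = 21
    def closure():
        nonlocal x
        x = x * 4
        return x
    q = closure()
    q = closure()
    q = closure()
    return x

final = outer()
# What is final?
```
1344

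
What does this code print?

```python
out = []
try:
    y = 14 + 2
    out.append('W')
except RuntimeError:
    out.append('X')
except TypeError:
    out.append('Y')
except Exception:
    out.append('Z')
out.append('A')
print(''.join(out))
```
WA

No exception, try block completes normally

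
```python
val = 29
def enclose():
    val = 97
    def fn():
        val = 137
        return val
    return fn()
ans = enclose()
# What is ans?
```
137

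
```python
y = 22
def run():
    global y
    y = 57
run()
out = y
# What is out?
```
57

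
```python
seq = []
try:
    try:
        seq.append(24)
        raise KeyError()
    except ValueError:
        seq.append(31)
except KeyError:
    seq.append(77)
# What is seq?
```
[24, 77]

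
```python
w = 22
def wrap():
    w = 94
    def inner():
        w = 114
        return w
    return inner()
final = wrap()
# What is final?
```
114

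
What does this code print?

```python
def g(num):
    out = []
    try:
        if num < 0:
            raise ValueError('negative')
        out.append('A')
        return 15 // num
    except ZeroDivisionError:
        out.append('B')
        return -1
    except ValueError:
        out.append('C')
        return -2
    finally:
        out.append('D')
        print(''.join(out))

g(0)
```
ABD

num=0 causes ZeroDivisionError, caught, finally prints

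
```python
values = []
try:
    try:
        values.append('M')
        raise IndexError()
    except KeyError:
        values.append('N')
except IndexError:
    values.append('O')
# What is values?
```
['M', 'O']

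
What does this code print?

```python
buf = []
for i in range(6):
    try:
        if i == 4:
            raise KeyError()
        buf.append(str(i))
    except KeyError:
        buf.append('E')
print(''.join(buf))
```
0123E5

Exception on i=4 caught, loop continues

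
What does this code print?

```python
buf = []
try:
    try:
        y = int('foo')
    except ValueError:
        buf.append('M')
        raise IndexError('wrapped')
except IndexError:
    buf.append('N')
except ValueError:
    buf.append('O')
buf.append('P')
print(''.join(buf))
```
MNP

IndexError raised and caught, original ValueError not re-raised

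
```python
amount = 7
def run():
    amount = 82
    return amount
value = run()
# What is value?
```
82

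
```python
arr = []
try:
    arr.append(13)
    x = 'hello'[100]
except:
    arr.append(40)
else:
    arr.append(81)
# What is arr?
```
[13, 40]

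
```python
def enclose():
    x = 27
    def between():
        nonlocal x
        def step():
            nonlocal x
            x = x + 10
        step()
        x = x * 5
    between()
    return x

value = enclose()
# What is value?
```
185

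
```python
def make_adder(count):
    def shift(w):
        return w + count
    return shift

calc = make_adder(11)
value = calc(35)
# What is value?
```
46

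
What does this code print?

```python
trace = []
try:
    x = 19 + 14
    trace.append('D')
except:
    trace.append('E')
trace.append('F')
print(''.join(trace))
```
DF

No exception, try block completes normally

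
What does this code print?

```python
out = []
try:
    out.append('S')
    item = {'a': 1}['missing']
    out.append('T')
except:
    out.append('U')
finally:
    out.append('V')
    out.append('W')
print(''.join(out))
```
SUVW

Code before exception runs, then except, then all of finally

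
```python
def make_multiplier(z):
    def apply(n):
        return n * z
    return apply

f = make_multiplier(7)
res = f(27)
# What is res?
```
189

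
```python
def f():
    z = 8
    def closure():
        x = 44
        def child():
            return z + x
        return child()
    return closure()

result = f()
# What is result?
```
52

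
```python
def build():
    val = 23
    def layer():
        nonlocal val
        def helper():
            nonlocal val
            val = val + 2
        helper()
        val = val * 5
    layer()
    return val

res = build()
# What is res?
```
125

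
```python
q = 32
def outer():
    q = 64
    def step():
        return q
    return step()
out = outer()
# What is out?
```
64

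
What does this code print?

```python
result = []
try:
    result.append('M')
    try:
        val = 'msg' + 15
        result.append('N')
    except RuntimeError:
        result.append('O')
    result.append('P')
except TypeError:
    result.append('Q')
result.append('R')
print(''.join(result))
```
MQR

Inner handler doesn't match, propagates to outer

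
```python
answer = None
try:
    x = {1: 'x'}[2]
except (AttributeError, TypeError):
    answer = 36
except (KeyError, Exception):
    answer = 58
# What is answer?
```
58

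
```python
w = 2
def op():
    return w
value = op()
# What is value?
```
2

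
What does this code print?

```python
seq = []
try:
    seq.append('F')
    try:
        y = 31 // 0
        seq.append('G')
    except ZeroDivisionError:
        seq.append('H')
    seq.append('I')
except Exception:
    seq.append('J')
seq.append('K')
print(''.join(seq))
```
FHIK

Inner exception caught by inner handler, outer continues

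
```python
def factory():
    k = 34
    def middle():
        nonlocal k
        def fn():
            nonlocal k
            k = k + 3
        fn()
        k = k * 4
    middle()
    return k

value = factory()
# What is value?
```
148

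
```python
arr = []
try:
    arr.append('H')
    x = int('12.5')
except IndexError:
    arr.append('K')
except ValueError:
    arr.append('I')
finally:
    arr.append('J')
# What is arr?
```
['H', 'I', 'J']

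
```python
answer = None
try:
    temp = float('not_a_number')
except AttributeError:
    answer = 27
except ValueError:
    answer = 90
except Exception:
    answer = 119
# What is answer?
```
90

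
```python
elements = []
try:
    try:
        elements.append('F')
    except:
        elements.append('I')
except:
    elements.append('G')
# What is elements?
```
['F']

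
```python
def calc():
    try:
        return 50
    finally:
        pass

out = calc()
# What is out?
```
50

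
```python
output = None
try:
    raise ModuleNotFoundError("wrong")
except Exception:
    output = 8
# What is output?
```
8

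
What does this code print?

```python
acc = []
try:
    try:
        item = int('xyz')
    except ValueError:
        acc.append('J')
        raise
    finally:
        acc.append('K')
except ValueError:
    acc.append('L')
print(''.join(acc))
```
JKL

finally runs before re-raised exception propagates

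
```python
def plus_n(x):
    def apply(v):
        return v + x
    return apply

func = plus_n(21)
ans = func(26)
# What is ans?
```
47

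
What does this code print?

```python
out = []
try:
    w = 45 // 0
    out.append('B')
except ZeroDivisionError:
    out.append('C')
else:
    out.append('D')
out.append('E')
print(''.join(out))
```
CE

else block skipped when exception is caught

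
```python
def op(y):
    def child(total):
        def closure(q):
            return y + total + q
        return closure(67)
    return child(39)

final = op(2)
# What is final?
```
108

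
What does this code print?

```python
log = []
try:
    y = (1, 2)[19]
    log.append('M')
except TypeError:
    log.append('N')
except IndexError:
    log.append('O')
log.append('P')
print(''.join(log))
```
OP

IndexError is caught by its specific handler, not TypeError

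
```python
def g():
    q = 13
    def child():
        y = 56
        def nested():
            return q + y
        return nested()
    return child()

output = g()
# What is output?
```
69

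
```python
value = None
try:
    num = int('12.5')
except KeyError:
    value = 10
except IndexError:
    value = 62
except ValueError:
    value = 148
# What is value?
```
148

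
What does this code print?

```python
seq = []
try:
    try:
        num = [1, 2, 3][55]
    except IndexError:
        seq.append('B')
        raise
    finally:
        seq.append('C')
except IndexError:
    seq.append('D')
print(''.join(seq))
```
BCD

finally runs before re-raised exception propagates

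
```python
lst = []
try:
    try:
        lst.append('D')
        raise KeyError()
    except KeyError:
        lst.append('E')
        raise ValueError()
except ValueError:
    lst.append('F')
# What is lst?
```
['D', 'E', 'F']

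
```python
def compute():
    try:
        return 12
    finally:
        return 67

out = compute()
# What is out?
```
67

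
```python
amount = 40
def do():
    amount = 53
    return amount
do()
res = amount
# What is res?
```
40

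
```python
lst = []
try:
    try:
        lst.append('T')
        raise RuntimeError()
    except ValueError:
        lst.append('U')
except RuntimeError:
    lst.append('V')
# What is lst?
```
['T', 'V']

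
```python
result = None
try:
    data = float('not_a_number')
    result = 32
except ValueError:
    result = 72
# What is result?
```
72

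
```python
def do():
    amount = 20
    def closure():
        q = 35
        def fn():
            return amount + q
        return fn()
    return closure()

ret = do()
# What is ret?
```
55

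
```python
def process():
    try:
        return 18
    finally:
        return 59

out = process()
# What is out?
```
59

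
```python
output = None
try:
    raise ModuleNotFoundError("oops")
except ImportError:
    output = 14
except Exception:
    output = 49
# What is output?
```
14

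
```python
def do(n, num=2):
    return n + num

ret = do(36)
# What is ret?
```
38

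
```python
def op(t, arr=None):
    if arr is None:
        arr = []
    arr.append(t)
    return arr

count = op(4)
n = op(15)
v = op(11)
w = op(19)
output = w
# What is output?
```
[19]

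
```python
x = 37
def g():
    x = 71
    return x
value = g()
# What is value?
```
71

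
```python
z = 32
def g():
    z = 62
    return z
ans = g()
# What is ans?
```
62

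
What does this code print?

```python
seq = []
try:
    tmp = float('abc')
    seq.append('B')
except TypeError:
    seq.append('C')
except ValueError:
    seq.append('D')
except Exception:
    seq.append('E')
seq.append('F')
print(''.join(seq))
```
DF

ValueError matches before generic Exception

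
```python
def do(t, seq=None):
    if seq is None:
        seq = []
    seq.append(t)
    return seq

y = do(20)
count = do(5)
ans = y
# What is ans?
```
[20]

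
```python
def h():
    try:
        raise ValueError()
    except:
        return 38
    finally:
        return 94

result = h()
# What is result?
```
94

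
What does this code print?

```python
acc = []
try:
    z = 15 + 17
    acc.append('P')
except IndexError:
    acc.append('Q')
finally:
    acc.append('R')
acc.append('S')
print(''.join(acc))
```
PRS

finally runs after normal execution too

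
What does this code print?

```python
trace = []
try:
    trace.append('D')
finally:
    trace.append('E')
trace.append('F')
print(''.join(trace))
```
DEF

try/finally without except, no exception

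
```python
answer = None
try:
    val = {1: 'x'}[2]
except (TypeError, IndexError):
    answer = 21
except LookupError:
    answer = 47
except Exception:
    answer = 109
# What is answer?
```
47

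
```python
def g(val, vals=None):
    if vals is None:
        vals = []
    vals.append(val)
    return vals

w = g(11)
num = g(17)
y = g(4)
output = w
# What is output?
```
[11]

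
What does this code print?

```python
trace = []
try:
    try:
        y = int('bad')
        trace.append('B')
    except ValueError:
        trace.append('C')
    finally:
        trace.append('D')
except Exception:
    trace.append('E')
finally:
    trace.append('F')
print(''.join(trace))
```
CDF

Both finally blocks run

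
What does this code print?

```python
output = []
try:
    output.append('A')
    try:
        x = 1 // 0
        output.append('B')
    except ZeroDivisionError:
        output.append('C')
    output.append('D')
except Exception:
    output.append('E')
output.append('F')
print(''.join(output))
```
ACDF

Inner exception caught by inner handler, outer continues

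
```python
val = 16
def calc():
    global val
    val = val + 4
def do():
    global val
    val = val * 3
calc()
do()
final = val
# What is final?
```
60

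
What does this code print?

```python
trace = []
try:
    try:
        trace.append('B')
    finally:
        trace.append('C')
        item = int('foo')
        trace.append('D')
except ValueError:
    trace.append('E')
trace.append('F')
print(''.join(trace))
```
BCEF

Exception in inner finally caught by outer except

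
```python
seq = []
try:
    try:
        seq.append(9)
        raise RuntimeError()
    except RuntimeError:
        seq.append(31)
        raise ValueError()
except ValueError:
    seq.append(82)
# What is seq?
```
[9, 31, 82]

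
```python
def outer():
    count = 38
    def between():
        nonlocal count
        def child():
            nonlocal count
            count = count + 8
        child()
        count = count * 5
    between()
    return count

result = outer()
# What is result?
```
230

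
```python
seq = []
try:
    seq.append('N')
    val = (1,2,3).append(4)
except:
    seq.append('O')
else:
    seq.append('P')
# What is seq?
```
['N', 'O']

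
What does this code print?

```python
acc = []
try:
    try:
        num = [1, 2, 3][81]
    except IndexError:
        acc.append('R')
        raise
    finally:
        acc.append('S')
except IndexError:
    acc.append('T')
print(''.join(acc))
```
RST

finally runs before re-raised exception propagates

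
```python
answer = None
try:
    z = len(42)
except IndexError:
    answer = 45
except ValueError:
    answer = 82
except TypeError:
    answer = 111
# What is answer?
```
111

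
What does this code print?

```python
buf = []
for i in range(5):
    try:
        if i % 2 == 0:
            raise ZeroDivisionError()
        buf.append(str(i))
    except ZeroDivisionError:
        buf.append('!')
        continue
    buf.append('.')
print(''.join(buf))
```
!1.!3.!

continue in except skips rest of loop body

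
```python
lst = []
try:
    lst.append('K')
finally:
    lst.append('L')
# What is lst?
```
['K', 'L']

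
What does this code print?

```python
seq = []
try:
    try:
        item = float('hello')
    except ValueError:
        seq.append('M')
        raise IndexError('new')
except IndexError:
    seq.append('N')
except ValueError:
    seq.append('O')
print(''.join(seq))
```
MN

New IndexError raised, caught by outer IndexError handler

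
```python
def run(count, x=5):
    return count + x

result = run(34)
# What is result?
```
39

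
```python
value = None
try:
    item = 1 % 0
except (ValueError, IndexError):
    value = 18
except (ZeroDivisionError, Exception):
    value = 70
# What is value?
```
70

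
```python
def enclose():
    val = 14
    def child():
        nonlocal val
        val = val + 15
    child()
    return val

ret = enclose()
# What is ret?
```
29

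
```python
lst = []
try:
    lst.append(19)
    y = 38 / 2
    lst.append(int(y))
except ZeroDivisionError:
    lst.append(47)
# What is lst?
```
[19, 19]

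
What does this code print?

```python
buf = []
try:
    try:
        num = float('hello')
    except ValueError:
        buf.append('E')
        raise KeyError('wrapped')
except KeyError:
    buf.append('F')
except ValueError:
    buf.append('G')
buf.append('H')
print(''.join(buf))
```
EFH

KeyError raised and caught, original ValueError not re-raised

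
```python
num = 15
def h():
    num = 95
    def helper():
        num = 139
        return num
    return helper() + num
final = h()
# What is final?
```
234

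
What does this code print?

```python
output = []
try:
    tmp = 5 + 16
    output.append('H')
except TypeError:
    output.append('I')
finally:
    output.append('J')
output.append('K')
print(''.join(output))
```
HJK

finally runs after normal execution too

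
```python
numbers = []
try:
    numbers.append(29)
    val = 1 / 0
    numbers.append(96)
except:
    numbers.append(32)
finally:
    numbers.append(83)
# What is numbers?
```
[29, 32, 83]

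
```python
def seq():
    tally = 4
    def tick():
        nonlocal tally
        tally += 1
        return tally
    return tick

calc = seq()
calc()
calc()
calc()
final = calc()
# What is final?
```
8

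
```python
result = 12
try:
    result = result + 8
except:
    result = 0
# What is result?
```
20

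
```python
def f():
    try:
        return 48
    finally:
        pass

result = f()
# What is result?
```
48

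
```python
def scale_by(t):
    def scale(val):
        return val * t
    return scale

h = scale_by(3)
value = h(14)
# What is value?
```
42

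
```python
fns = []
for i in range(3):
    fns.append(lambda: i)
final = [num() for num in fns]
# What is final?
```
[2, 2, 2]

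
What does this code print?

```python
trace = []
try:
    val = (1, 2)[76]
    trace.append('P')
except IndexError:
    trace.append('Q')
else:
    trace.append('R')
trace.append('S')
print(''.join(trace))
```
QS

else block skipped when exception is caught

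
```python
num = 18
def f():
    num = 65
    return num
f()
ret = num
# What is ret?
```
18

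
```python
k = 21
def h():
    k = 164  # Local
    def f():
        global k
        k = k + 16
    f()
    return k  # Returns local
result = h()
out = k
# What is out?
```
37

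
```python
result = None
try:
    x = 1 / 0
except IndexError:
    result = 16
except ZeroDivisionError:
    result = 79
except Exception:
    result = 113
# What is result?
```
79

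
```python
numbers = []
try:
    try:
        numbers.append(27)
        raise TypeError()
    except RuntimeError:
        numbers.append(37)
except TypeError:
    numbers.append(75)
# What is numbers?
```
[27, 75]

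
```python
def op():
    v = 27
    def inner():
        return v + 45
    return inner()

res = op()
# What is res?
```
72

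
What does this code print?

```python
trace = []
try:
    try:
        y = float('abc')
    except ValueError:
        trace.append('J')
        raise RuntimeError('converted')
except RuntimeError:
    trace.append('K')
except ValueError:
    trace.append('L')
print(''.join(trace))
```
JK

New RuntimeError raised, caught by outer RuntimeError handler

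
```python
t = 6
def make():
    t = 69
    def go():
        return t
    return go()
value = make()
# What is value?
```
69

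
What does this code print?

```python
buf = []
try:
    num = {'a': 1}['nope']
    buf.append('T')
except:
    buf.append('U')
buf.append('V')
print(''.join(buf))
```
UV

Exception raised in try, caught by bare except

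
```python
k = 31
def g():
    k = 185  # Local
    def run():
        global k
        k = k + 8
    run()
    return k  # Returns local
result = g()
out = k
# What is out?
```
39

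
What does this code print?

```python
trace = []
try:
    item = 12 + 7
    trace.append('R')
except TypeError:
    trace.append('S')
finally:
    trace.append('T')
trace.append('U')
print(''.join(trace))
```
RTU

finally runs after normal execution too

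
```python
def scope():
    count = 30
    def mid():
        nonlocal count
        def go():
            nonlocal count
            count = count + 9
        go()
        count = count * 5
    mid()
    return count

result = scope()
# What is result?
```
195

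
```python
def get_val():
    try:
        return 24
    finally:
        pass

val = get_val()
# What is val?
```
24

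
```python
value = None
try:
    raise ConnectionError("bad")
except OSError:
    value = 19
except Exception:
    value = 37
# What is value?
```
19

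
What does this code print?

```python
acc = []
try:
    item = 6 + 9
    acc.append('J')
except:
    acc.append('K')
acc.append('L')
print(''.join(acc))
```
JL

No exception, try block completes normally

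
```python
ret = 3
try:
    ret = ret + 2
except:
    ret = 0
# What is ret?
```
5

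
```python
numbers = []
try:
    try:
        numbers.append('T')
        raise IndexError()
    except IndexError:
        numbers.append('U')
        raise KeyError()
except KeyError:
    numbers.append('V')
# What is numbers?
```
['T', 'U', 'V']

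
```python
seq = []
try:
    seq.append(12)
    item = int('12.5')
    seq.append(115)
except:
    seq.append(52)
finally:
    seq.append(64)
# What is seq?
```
[12, 52, 64]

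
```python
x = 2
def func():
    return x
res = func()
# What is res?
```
2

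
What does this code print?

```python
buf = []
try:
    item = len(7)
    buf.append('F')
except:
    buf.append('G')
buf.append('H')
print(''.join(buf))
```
GH

Exception raised in try, caught by bare except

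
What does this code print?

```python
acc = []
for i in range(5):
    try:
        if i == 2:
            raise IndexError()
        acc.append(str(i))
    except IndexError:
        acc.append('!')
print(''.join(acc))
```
01!34

Exception on i=2 caught, loop continues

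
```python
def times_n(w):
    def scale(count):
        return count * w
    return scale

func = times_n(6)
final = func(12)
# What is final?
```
72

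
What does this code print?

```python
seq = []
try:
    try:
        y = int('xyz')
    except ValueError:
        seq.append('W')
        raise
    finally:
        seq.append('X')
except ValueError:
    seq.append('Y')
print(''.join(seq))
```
WXY

finally runs before re-raised exception propagates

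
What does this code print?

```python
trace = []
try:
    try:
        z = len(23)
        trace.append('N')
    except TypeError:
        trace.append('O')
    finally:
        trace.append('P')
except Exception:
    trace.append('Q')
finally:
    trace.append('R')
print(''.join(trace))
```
OPR

Both finally blocks run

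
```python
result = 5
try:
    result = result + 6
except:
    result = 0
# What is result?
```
11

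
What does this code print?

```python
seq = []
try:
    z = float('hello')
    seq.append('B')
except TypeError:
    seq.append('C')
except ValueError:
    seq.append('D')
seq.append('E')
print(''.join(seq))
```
DE

ValueError is caught by its specific handler, not TypeError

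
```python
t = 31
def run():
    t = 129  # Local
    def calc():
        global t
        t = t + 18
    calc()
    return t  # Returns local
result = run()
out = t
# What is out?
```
49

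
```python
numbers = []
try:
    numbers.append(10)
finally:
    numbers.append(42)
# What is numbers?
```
[10, 42]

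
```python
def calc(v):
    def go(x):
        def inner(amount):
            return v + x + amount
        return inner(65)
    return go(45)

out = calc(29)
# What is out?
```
139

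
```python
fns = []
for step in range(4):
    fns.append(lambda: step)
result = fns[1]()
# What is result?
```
3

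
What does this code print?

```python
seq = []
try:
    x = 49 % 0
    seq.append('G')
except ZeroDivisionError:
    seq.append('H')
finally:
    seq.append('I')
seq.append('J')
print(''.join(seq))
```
HIJ

finally always runs, even after exception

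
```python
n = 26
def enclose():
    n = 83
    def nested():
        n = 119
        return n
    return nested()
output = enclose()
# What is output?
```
119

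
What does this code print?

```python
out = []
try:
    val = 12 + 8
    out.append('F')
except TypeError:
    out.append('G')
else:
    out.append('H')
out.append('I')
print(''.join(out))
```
FHI

else block runs when no exception occurs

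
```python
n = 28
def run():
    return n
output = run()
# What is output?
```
28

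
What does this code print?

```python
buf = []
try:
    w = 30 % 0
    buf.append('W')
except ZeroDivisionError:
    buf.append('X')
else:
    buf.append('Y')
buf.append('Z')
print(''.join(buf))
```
XZ

else block skipped when exception is caught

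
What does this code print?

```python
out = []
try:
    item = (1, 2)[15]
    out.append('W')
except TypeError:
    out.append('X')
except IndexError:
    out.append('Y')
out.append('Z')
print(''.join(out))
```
YZ

IndexError is caught by its specific handler, not TypeError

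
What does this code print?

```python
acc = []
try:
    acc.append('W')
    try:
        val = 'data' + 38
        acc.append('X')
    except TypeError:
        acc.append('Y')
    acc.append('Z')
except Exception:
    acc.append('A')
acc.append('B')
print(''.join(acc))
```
WYZB

Inner exception caught by inner handler, outer continues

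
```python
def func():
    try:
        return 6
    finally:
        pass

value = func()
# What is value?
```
6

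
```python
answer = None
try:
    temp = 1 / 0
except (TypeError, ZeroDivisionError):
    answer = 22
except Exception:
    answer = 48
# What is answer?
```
22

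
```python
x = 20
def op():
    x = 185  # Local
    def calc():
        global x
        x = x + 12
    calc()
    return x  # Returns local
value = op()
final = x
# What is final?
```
32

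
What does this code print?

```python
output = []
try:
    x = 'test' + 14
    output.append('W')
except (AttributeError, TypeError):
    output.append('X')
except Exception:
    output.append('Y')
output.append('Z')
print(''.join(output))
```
XZ

TypeError matches tuple containing it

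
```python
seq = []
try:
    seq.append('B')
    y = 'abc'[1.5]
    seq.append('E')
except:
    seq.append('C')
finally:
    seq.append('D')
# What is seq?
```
['B', 'C', 'D']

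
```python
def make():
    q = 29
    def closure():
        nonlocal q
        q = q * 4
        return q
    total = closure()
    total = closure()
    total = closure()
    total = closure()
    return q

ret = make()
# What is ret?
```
7424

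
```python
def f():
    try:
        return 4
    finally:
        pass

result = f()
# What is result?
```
4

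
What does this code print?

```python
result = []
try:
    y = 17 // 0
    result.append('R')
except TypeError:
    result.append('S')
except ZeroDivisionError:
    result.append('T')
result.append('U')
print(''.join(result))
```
TU

ZeroDivisionError is caught by its specific handler, not TypeError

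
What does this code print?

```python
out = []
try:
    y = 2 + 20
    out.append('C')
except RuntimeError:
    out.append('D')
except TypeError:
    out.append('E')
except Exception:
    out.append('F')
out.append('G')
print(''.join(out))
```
CG

No exception, try block completes normally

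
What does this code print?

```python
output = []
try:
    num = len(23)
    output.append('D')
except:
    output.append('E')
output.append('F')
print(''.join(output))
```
EF

Exception raised in try, caught by bare except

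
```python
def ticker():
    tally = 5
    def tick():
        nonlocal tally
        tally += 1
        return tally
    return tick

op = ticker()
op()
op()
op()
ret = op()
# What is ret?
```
9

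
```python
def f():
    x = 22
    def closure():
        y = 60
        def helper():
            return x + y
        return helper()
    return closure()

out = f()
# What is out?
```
82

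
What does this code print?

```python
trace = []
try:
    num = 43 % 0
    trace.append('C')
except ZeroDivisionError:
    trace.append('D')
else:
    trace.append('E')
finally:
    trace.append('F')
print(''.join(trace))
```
DF

Exception: except runs, else skipped, finally runs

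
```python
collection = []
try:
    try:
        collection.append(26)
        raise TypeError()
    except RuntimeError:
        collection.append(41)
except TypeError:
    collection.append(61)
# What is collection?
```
[26, 61]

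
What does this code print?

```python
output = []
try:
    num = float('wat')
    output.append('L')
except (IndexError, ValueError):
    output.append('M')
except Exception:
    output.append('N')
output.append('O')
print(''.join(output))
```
MO

ValueError matches tuple containing it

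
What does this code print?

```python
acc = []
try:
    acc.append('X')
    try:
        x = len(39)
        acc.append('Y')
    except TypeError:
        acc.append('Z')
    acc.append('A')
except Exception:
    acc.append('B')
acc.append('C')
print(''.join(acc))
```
XZAC

Inner exception caught by inner handler, outer continues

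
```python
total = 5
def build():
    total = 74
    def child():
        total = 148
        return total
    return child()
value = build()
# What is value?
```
148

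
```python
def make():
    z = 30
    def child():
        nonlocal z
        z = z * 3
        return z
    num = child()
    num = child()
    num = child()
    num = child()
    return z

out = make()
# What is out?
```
2430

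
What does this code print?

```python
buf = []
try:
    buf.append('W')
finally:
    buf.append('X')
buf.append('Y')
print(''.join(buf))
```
WXY

try/finally without except, no exception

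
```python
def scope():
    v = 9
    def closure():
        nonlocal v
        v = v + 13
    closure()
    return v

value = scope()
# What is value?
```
22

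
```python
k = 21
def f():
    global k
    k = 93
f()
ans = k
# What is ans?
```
93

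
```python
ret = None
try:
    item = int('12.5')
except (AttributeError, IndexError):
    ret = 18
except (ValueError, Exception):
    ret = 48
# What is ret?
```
48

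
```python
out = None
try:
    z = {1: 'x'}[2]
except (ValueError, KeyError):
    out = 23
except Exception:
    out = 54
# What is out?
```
23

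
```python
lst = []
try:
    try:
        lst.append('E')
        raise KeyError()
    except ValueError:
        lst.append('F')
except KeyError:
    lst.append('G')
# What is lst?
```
['E', 'G']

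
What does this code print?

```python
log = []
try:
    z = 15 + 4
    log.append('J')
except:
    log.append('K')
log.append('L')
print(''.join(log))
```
JL

No exception, try block completes normally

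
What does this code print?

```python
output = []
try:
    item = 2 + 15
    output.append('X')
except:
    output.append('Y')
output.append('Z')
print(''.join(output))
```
XZ

No exception, try block completes normally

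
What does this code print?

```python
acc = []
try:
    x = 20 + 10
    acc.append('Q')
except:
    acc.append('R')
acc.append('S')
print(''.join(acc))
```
QS

No exception, try block completes normally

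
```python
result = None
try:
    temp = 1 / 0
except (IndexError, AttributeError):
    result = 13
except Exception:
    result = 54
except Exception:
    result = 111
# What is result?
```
54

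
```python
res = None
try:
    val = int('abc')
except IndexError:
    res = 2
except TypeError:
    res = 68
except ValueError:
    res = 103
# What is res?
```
103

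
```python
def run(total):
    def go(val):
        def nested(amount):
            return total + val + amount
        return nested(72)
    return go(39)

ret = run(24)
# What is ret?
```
135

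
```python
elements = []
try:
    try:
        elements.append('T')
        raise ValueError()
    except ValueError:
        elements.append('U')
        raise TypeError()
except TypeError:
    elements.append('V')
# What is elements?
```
['T', 'U', 'V']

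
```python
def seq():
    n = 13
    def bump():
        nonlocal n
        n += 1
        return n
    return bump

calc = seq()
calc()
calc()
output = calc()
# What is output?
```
16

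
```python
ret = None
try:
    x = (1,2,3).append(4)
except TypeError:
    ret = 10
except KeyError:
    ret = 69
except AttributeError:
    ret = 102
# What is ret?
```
102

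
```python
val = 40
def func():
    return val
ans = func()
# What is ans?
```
40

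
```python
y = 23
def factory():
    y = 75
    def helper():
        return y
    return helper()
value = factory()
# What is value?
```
75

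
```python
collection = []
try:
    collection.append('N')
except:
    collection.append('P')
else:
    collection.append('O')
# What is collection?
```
['N', 'O']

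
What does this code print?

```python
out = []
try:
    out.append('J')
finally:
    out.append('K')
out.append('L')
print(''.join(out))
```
JKL

try/finally without except, no exception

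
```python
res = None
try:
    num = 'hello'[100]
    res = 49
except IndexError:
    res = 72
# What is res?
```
72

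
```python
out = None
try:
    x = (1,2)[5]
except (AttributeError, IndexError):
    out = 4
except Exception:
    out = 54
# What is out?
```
4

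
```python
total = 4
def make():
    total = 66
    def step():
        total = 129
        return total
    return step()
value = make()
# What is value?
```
129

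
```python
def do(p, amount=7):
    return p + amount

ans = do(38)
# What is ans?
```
45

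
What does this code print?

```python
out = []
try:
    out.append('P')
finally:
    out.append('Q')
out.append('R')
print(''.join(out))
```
PQR

try/finally without except, no exception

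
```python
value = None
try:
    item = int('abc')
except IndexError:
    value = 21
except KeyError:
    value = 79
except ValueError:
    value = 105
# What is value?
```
105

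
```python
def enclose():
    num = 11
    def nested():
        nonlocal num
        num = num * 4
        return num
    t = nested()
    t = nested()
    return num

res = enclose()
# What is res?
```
176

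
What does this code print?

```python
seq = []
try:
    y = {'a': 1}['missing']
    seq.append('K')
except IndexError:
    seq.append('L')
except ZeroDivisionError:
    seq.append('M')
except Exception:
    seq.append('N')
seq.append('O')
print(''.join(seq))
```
NO

KeyError not specifically caught, falls to Exception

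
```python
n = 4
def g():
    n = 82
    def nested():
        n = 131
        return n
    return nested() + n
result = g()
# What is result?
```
213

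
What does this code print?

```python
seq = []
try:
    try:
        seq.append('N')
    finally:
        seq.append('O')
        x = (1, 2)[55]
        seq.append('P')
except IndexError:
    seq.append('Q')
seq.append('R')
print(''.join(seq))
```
NOQR

Exception in inner finally caught by outer except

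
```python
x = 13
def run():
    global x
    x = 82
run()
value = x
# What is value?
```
82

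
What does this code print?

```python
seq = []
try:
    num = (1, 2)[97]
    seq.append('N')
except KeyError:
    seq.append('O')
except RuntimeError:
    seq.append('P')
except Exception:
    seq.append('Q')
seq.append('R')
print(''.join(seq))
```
QR

IndexError not specifically caught, falls to Exception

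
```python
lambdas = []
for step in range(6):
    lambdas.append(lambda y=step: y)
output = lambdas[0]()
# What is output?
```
0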